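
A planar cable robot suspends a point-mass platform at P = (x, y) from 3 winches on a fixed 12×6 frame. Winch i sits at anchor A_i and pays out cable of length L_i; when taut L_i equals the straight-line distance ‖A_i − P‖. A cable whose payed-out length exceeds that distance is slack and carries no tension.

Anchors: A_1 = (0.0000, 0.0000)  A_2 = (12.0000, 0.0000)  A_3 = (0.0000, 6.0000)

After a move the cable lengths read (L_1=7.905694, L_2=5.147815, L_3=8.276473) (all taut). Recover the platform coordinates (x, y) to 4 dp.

each cable: (A_i−P)·(A_i−P) = L_i²; let q_i = ‖A_i‖²−L_i²
q_1 = 0.0000+0.0000−62.5000 = -62.5000
row 1: -24.0000x + 0.0000y = -180.0000  (q_2=117.5000)
row 2: 0.0000x − 12.0000y = -30.0000  (q_3=-32.5000)
Cramer on rows 1–2 → x = 7.5000, y = 2.5000

(7.5000, 2.5000)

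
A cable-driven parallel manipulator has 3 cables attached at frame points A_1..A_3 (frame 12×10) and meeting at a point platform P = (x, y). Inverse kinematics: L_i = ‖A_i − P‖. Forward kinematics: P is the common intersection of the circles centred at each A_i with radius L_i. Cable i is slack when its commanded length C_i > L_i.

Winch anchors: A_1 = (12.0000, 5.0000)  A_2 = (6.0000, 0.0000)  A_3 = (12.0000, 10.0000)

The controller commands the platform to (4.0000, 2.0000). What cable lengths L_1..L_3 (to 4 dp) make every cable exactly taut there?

(8.5440, 2.8284, 11.3137)

cable 1: Δx=8.0000, Δy=3.0000; L_1 = √(Δx²+Δy²) = 8.5440
cable 2: Δx=2.0000, Δy=-2.0000; L_2 = √(Δx²+Δy²) = 2.8284
cable 3: Δx=8.0000, Δy=8.0000; L_3 = √(Δx²+Δy²) = 11.3137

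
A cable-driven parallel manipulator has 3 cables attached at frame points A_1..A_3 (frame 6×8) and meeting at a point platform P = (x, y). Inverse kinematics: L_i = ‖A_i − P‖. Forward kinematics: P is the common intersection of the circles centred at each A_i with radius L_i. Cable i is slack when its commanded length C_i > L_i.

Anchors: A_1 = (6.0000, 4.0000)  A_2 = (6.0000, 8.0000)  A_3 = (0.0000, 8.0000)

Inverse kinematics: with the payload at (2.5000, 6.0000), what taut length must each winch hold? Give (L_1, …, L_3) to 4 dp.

(4.0311, 4.0311, 3.2016)

L_1: Δ = A_1−P = (3.5000, -2.0000) → ‖Δ‖ = √16.2500 = 4.0311
L_2: Δ = A_2−P = (3.5000, 2.0000) → ‖Δ‖ = √16.2500 = 4.0311
L_3: Δ = A_3−P = (-2.5000, 2.0000) → ‖Δ‖ = √10.2500 = 3.2016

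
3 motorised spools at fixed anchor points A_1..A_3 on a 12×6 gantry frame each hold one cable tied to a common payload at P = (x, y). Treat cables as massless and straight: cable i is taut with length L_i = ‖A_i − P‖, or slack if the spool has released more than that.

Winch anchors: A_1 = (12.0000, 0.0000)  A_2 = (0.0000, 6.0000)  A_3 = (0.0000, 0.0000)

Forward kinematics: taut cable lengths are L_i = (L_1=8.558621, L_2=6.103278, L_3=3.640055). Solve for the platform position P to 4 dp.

(3.5000, 1.0000)

circle eqns → linear via eq_j − eq_1; set c_j = A_j·A_j − L_j²
c_1 = 144.0000+0.0000−73.2500 = 70.7500
24.0000·x − 12.0000·y = c_1−c_2 = 72.0000
24.0000·x + 0.0000·y = c_1−c_3 = 84.0000
solve first two rows → x=3.5000, y=1.0000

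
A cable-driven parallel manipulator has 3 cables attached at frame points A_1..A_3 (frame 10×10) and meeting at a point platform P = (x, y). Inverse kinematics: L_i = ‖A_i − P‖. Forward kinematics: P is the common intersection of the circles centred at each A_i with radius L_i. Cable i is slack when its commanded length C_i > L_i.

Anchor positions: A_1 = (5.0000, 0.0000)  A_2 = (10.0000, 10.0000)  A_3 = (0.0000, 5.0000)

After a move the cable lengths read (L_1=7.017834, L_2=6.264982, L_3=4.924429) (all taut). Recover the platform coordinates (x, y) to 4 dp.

expand ‖A_i−P‖²=L_i² and subtract eq 1 (k_i ≔ ‖A_i‖²−L_i²)
k_1 = 25.0000+0.0000−49.2500 = -24.2500
eq1−eq2 → [-10.0000  -20.0000]·P = -185.0000
eq1−eq3 → [10.0000  -10.0000]·P = -25.0000
2×2 solve → P = (4.5000, 7.0000)

(4.5000, 7.0000)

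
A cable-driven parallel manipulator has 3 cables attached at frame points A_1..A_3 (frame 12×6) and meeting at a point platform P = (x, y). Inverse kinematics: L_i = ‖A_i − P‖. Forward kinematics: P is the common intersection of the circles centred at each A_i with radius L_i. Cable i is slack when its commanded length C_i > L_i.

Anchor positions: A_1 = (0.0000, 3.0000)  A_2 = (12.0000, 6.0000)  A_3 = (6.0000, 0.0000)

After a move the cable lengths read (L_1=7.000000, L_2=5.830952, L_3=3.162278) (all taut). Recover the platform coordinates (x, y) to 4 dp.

(7.0000, 3.0000)

each cable: (A_i−P)·(A_i−P) = L_i²; let c_i = ‖A_i‖²−L_i²
c_1 = 0.0000+9.0000−49.0000 = -40.0000
row 1: -24.0000x − 6.0000y = -186.0000  (c_2=146.0000)
row 2: -12.0000x + 6.0000y = -66.0000  (c_3=26.0000)
Cramer on rows 1–2 → x = 7.0000, y = 3.0000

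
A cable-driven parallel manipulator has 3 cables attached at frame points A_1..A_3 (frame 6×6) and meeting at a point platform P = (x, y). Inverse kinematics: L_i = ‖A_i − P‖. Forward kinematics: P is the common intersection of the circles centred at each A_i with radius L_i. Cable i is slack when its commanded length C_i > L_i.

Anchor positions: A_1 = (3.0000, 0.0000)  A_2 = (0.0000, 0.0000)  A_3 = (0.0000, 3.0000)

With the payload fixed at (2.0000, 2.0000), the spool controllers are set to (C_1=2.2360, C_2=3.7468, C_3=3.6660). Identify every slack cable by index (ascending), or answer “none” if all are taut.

cable 1: √((1.0000)²+(-2.0000)²)=2.2361, C_1=2.2360: taut
cable 2: √((-2.0000)²+(-2.0000)²)=2.8284, C_2=3.7468: slack
cable 3: √((-2.0000)²+(1.0000)²)=2.2361, C_3=3.6660: slack

2, 3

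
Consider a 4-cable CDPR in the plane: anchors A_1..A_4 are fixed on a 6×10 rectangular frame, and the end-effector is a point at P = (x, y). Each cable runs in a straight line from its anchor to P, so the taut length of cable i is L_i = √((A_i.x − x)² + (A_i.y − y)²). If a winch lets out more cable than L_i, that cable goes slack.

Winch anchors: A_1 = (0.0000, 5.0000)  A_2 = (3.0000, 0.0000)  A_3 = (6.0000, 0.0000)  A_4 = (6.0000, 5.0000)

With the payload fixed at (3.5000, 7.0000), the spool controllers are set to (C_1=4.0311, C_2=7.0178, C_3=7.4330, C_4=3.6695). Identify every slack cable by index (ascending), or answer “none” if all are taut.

cable 1: L_1 = ‖A_1−P‖ = 4.0311;  C_1 = 4.0311 → taut
cable 2: L_2 = ‖A_2−P‖ = 7.0178;  C_2 = 7.0178 → taut
cable 3: L_3 = ‖A_3−P‖ = 7.4330;  C_3 = 7.4330 → taut
cable 4: L_4 = ‖A_4−P‖ = 3.2016;  C_4 = 3.6695 → slack

4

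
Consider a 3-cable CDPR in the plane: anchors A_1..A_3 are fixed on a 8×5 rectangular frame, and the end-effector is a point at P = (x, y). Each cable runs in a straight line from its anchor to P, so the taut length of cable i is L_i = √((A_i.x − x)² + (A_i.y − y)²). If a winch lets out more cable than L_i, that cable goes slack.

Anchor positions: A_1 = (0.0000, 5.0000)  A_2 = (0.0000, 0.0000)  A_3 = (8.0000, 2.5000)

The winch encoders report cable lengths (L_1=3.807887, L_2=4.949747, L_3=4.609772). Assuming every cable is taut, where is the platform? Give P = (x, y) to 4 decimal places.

expand ‖A_i−P‖²=L_i² and subtract eq 1 (q_i ≔ ‖A_i‖²−L_i²)
q_1 = 0.0000+25.0000−14.5000 = 10.5000
eq1−eq2 → [0.0000  10.0000]·P = 35.0000
eq1−eq3 → [-16.0000  5.0000]·P = -38.5000
2×2 solve → P = (3.5000, 3.5000)

(3.5000, 3.5000)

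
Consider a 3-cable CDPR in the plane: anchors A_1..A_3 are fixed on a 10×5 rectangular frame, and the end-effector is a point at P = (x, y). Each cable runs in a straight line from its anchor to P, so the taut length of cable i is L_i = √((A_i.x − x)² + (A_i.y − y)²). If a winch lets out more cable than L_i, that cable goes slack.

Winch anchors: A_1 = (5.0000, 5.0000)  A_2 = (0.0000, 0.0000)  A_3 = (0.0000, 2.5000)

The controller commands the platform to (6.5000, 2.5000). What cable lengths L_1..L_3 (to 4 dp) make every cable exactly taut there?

L_1: Δ = A_1−P = (-1.5000, 2.5000) → ‖Δ‖ = √8.5000 = 2.9155
L_2: Δ = A_2−P = (-6.5000, -2.5000) → ‖Δ‖ = √48.5000 = 6.9642
L_3: Δ = A_3−P = (-6.5000, 0.0000) → ‖Δ‖ = √42.2500 = 6.5000

(2.9155, 6.9642, 6.5000)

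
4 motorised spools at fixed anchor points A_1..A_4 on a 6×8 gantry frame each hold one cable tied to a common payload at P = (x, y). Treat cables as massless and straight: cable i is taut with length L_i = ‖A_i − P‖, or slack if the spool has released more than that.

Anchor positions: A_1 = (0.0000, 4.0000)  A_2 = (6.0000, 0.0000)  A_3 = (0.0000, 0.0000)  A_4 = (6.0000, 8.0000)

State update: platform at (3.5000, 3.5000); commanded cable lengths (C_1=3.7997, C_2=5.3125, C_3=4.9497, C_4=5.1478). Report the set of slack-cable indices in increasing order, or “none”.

1, 2

i=1: geometric 3.5355 vs commanded 3.7997 ⇒ slack
i=2: geometric 4.3012 vs commanded 5.3125 ⇒ slack
i=3: geometric 4.9497 vs commanded 4.9497 ⇒ taut
i=4: geometric 5.1478 vs commanded 5.1478 ⇒ taut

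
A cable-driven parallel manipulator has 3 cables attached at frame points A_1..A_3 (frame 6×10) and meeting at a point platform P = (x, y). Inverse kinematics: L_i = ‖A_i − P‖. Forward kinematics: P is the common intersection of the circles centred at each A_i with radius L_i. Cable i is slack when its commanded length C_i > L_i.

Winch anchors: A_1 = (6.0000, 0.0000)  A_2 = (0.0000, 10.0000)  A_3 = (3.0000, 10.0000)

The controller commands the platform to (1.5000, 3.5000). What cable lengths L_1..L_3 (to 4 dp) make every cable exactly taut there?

L_1: Δ = A_1−P = (4.5000, -3.5000) → ‖Δ‖ = √32.5000 = 5.7009
L_2: Δ = A_2−P = (-1.5000, 6.5000) → ‖Δ‖ = √44.5000 = 6.6708
L_3: Δ = A_3−P = (1.5000, 6.5000) → ‖Δ‖ = √44.5000 = 6.6708

(5.7009, 6.6708, 6.6708)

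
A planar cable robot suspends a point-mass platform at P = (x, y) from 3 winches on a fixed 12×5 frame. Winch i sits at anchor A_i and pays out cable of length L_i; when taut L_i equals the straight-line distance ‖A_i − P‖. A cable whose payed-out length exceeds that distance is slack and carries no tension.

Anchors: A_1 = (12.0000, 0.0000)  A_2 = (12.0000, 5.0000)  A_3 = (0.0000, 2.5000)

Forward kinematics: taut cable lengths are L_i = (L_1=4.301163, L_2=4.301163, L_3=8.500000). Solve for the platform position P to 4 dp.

expand ‖A_i−P‖²=L_i² and subtract eq 1 (k_i ≔ ‖A_i‖²−L_i²)
k_1 = 144.0000+0.0000−18.5000 = 125.5000
eq1−eq2 → [0.0000  -10.0000]·P = -25.0000
eq1−eq3 → [24.0000  -5.0000]·P = 191.5000
2×2 solve → P = (8.5000, 2.5000)

(8.5000, 2.5000)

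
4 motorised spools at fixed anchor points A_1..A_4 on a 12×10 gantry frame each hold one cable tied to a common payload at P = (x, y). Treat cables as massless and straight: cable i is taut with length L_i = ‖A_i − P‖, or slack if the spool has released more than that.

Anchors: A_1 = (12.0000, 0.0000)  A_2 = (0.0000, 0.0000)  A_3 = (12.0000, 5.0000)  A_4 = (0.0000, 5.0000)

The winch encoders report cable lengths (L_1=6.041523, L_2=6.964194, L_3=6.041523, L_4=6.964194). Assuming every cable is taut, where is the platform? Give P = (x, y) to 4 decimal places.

each cable: (A_i−P)·(A_i−P) = L_i²; let c_i = ‖A_i‖²−L_i²
c_1 = 144.0000+0.0000−36.5000 = 107.5000
row 1: 24.0000x + 0.0000y = 156.0000  (c_2=-48.5000)
row 2: 0.0000x − 10.0000y = -25.0000  (c_3=132.5000)
row 3: 24.0000x − 10.0000y = 131.0000  (c_4=-23.5000)
Cramer on rows 1–2 → x = 6.5000, y = 2.5000
check cable 4: ‖A_4−P‖² = 48.5000 ≈ L_4² = 48.5000 ✓

(6.5000, 2.5000)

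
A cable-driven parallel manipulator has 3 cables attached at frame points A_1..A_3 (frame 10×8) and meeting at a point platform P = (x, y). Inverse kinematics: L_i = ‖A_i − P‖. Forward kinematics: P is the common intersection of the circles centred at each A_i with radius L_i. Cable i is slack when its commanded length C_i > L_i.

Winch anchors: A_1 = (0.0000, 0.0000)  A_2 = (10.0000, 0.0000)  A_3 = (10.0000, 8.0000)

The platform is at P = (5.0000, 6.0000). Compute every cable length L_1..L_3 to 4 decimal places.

L_1: Δ = A_1−P = (-5.0000, -6.0000) → ‖Δ‖ = √61.0000 = 7.8102
L_2: Δ = A_2−P = (5.0000, -6.0000) → ‖Δ‖ = √61.0000 = 7.8102
L_3: Δ = A_3−P = (5.0000, 2.0000) → ‖Δ‖ = √29.0000 = 5.3852

(7.8102, 7.8102, 5.3852)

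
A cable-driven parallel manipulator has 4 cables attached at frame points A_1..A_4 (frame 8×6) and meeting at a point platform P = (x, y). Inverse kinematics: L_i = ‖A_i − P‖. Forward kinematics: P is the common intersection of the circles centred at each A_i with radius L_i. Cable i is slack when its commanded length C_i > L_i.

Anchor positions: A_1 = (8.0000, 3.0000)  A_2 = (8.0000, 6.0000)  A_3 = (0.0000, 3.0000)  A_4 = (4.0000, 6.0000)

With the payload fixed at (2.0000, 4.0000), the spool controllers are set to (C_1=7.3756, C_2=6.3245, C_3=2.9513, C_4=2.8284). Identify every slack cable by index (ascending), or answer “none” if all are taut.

1, 3

cable 1: √((6.0000)²+(-1.0000)²)=6.0828, C_1=7.3756: slack
cable 2: √((6.0000)²+(2.0000)²)=6.3246, C_2=6.3245: taut
cable 3: √((-2.0000)²+(-1.0000)²)=2.2361, C_3=2.9513: slack
cable 4: √((2.0000)²+(2.0000)²)=2.8284, C_4=2.8284: taut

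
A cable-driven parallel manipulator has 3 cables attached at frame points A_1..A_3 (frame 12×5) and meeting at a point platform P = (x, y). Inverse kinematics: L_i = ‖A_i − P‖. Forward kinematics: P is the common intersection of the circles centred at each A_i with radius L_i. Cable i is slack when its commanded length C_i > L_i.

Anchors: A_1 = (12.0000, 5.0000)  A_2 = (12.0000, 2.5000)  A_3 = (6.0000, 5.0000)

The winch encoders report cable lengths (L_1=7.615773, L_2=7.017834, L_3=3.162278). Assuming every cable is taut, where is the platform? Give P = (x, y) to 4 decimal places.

each cable: (A_i−P)·(A_i−P) = L_i²; let q_i = ‖A_i‖²−L_i²
q_1 = 144.0000+25.0000−58.0000 = 111.0000
row 1: 0.0000x + 5.0000y = 10.0000  (q_2=101.0000)
row 2: 12.0000x + 0.0000y = 60.0000  (q_3=51.0000)
Cramer on rows 1–2 → x = 5.0000, y = 2.0000

(5.0000, 2.0000)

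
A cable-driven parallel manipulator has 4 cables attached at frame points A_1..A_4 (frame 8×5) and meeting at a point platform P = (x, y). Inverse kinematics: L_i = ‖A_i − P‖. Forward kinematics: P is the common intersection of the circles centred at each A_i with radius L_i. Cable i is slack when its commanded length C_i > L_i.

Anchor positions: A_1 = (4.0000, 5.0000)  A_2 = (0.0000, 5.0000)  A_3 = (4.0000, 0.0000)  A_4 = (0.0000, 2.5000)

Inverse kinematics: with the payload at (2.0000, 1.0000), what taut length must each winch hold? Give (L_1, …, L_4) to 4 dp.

L_1: Δ = A_1−P = (2.0000, 4.0000) → ‖Δ‖ = √20.0000 = 4.4721
L_2: Δ = A_2−P = (-2.0000, 4.0000) → ‖Δ‖ = √20.0000 = 4.4721
L_3: Δ = A_3−P = (2.0000, -1.0000) → ‖Δ‖ = √5.0000 = 2.2361
L_4: Δ = A_4−P = (-2.0000, 1.5000) → ‖Δ‖ = √6.2500 = 2.5000

(4.4721, 4.4721, 2.2361, 2.5000)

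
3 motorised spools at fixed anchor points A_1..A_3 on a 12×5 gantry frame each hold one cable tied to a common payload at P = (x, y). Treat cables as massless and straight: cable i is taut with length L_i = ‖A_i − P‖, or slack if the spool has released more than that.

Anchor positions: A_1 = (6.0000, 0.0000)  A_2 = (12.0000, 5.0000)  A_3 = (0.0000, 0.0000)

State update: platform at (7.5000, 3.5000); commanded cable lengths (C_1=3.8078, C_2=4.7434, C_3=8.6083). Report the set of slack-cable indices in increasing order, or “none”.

3

cable 1: √((-1.5000)²+(-3.5000)²)=3.8079, C_1=3.8078: taut
cable 2: √((4.5000)²+(1.5000)²)=4.7434, C_2=4.7434: taut
cable 3: √((-7.5000)²+(-3.5000)²)=8.2765, C_3=8.6083: slack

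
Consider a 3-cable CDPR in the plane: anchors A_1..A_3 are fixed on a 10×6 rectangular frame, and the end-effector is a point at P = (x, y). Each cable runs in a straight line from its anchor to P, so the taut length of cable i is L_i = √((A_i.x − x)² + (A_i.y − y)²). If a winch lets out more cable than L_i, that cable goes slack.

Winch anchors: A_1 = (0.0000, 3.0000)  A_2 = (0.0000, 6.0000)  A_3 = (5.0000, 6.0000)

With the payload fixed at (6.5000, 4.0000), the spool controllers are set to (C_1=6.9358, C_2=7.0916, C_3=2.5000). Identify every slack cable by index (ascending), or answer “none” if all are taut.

1, 2

cable 1: L_1 = ‖A_1−P‖ = 6.5765;  C_1 = 6.9358 → slack
cable 2: L_2 = ‖A_2−P‖ = 6.8007;  C_2 = 7.0916 → slack
cable 3: L_3 = ‖A_3−P‖ = 2.5000;  C_3 = 2.5000 → taut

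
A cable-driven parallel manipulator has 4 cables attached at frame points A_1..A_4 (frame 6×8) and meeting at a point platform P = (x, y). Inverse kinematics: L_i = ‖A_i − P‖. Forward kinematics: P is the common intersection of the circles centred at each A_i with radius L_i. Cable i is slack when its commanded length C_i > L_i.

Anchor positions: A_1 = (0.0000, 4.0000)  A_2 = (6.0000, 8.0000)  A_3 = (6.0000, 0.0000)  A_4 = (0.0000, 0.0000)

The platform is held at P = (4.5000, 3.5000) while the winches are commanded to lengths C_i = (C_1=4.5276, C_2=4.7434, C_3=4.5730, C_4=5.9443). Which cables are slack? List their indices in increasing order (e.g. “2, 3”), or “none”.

cable 1: √((-4.5000)²+(0.5000)²)=4.5277, C_1=4.5276: taut
cable 2: √((1.5000)²+(4.5000)²)=4.7434, C_2=4.7434: taut
cable 3: √((1.5000)²+(-3.5000)²)=3.8079, C_3=4.5730: slack
cable 4: √((-4.5000)²+(-3.5000)²)=5.7009, C_4=5.9443: slack

3, 4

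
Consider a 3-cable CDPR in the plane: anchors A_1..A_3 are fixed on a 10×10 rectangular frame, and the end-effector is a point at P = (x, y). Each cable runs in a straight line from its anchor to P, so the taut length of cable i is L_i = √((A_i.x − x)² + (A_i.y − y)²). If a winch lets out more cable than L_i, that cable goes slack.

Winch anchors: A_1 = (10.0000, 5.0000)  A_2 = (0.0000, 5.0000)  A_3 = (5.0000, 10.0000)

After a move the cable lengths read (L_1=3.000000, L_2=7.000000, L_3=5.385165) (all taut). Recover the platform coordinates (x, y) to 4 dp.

(7.0000, 5.0000)

expand ‖A_i−P‖²=L_i² and subtract eq 1 (k_i ≔ ‖A_i‖²−L_i²)
k_1 = 100.0000+25.0000−9.0000 = 116.0000
eq1−eq2 → [20.0000  0.0000]·P = 140.0000
eq1−eq3 → [10.0000  -10.0000]·P = 20.0000
2×2 solve → P = (7.0000, 5.0000)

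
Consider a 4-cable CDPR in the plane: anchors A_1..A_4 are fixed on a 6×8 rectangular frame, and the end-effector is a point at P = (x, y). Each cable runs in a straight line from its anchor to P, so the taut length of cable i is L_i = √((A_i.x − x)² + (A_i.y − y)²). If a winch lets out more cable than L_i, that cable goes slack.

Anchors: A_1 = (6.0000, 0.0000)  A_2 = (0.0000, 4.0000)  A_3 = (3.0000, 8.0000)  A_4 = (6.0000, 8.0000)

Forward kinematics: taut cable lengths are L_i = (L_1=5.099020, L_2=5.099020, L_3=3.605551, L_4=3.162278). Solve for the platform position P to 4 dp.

expand ‖A_i−P‖²=L_i² and subtract eq 1 (q_i ≔ ‖A_i‖²−L_i²)
q_1 = 36.0000+0.0000−26.0000 = 10.0000
eq1−eq2 → [12.0000  -8.0000]·P = 20.0000
eq1−eq3 → [6.0000  -16.0000]·P = -50.0000
eq1−eq4 → [0.0000  -16.0000]·P = -80.0000
2×2 solve → P = (5.0000, 5.0000)
check cable 4: ‖A_4−P‖² = 10.0000 ≈ L_4² = 10.0000 ✓

(5.0000, 5.0000)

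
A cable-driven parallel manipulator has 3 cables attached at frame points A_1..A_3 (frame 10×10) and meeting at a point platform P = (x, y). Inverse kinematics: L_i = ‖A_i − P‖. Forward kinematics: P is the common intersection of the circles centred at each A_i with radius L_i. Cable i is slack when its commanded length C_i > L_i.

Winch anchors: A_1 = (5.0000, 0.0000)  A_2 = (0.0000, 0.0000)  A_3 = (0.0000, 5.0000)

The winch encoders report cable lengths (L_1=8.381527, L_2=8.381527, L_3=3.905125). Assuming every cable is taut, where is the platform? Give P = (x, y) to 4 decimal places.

expand ‖A_i−P‖²=L_i² and subtract eq 1 (c_i ≔ ‖A_i‖²−L_i²)
c_1 = 25.0000+0.0000−70.2500 = -45.2500
eq1−eq2 → [10.0000  0.0000]·P = 25.0000
eq1−eq3 → [10.0000  -10.0000]·P = -55.0000
2×2 solve → P = (2.5000, 8.0000)

(2.5000, 8.0000)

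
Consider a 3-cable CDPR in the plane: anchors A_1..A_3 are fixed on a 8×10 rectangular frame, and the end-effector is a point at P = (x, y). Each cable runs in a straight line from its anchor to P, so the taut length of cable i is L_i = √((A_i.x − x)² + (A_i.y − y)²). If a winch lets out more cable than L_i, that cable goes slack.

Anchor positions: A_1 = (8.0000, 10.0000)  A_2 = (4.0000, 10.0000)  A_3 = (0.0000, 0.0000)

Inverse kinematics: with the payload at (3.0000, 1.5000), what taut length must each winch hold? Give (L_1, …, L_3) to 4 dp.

(9.8615, 8.5586, 3.3541)

L_1: Δ = A_1−P = (5.0000, 8.5000) → ‖Δ‖ = √97.2500 = 9.8615
L_2: Δ = A_2−P = (1.0000, 8.5000) → ‖Δ‖ = √73.2500 = 8.5586
L_3: Δ = A_3−P = (-3.0000, -1.5000) → ‖Δ‖ = √11.2500 = 3.3541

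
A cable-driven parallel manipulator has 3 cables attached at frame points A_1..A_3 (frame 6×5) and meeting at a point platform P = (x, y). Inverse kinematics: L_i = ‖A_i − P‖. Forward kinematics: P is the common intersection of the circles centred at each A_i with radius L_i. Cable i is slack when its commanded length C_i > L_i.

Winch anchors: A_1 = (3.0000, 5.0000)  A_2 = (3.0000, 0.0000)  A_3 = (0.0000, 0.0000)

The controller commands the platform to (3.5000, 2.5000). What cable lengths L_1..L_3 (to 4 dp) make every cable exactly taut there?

(2.5495, 2.5495, 4.3012)

cable 1: Δx=-0.5000, Δy=2.5000; L_1 = √(Δx²+Δy²) = 2.5495
cable 2: Δx=-0.5000, Δy=-2.5000; L_2 = √(Δx²+Δy²) = 2.5495
cable 3: Δx=-3.5000, Δy=-2.5000; L_3 = √(Δx²+Δy²) = 4.3012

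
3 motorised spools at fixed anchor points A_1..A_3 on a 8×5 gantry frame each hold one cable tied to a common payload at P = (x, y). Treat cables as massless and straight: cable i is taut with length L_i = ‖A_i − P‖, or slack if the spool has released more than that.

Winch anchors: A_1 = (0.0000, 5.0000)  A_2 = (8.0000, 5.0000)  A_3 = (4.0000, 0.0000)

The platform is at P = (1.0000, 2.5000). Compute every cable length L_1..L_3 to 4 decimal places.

L_1 = √((0.0000−1.0000)² + (5.0000−2.5000)²) = 2.6926
L_2 = √((8.0000−1.0000)² + (5.0000−2.5000)²) = 7.4330
L_3 = √((4.0000−1.0000)² + (0.0000−2.5000)²) = 3.9051

(2.6926, 7.4330, 3.9051)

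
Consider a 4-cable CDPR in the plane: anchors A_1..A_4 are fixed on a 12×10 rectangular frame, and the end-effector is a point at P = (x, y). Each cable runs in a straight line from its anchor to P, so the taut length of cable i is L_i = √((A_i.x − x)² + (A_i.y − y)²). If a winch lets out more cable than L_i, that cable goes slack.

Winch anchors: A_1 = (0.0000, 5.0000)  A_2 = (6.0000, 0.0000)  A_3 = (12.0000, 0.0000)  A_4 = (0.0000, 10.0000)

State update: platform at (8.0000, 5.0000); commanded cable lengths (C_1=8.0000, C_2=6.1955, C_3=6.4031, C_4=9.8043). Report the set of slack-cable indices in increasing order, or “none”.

2, 4

cable 1: √((-8.0000)²+(0.0000)²)=8.0000, C_1=8.0000: taut
cable 2: √((-2.0000)²+(-5.0000)²)=5.3852, C_2=6.1955: slack
cable 3: √((4.0000)²+(-5.0000)²)=6.4031, C_3=6.4031: taut
cable 4: √((-8.0000)²+(5.0000)²)=9.4340, C_4=9.8043: slack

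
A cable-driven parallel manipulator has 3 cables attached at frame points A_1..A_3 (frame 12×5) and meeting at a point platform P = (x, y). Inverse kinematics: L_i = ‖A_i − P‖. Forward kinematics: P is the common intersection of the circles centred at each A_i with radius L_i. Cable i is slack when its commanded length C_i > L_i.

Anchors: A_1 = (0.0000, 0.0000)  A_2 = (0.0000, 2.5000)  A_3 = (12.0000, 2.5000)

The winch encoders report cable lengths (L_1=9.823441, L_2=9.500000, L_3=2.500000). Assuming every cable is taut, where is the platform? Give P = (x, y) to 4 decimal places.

expand ‖A_i−P‖²=L_i² and subtract eq 1 (q_i ≔ ‖A_i‖²−L_i²)
q_1 = 0.0000+0.0000−96.5000 = -96.5000
eq1−eq2 → [0.0000  -5.0000]·P = -12.5000
eq1−eq3 → [-24.0000  -5.0000]·P = -240.5000
2×2 solve → P = (9.5000, 2.5000)

(9.5000, 2.5000)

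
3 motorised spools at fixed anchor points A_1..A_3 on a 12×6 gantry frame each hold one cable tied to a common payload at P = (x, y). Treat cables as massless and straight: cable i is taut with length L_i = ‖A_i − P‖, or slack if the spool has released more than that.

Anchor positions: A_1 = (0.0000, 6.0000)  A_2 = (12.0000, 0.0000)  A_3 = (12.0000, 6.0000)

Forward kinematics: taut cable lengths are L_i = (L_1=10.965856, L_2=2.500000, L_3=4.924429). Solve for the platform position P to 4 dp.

expand ‖A_i−P‖²=L_i² and subtract eq 1 (c_i ≔ ‖A_i‖²−L_i²)
c_1 = 0.0000+36.0000−120.2500 = -84.2500
eq1−eq2 → [-24.0000  12.0000]·P = -222.0000
eq1−eq3 → [-24.0000  0.0000]·P = -240.0000
2×2 solve → P = (10.0000, 1.5000)

(10.0000, 1.5000)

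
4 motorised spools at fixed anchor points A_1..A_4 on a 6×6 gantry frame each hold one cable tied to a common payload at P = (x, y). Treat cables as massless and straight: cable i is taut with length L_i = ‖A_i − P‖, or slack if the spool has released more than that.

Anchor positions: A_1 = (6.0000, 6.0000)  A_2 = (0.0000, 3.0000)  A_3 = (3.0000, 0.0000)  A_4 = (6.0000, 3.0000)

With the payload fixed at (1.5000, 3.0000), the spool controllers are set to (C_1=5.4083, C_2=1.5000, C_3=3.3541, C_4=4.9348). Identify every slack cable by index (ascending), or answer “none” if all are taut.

cable 1: L_1 = ‖A_1−P‖ = 5.4083;  C_1 = 5.4083 → taut
cable 2: L_2 = ‖A_2−P‖ = 1.5000;  C_2 = 1.5000 → taut
cable 3: L_3 = ‖A_3−P‖ = 3.3541;  C_3 = 3.3541 → taut
cable 4: L_4 = ‖A_4−P‖ = 4.5000;  C_4 = 4.9348 → slack

4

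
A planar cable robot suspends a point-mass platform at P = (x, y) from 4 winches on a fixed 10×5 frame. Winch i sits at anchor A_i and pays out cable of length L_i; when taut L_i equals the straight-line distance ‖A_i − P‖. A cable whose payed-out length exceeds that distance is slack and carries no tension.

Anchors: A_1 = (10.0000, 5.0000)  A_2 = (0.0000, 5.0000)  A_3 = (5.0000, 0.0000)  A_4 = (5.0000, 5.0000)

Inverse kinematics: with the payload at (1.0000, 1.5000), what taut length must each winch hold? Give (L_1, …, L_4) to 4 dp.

cable 1: Δx=9.0000, Δy=3.5000; L_1 = √(Δx²+Δy²) = 9.6566
cable 2: Δx=-1.0000, Δy=3.5000; L_2 = √(Δx²+Δy²) = 3.6401
cable 3: Δx=4.0000, Δy=-1.5000; L_3 = √(Δx²+Δy²) = 4.2720
cable 4: Δx=4.0000, Δy=3.5000; L_4 = √(Δx²+Δy²) = 5.3151

(9.6566, 3.6401, 4.2720, 5.3151)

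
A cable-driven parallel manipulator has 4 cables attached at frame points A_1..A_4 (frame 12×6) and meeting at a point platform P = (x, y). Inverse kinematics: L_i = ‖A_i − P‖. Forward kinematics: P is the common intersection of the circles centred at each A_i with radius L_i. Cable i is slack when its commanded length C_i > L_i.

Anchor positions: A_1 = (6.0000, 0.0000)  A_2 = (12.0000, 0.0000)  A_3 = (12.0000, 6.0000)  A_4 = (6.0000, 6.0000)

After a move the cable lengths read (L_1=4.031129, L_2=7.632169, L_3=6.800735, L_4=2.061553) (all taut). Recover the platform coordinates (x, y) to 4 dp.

(5.5000, 4.0000)

expand ‖A_i−P‖²=L_i² and subtract eq 1 (c_i ≔ ‖A_i‖²−L_i²)
c_1 = 36.0000+0.0000−16.2500 = 19.7500
eq1−eq2 → [-12.0000  0.0000]·P = -66.0000
eq1−eq3 → [-12.0000  -12.0000]·P = -114.0000
eq1−eq4 → [0.0000  -12.0000]·P = -48.0000
2×2 solve → P = (5.5000, 4.0000)
check cable 4: ‖A_4−P‖² = 4.2500 ≈ L_4² = 4.2500 ✓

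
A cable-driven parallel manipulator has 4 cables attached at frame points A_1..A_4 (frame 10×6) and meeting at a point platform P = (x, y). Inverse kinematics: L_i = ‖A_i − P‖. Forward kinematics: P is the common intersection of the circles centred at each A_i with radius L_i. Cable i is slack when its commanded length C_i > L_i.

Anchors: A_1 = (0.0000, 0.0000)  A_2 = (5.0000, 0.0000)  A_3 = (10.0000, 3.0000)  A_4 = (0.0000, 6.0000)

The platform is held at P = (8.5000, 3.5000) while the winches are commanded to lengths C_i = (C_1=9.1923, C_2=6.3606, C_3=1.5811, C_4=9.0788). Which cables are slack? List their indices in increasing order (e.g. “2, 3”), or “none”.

2, 4

cable 1: L_1 = ‖A_1−P‖ = 9.1924;  C_1 = 9.1923 → taut
cable 2: L_2 = ‖A_2−P‖ = 4.9497;  C_2 = 6.3606 → slack
cable 3: L_3 = ‖A_3−P‖ = 1.5811;  C_3 = 1.5811 → taut
cable 4: L_4 = ‖A_4−P‖ = 8.8600;  C_4 = 9.0788 → slack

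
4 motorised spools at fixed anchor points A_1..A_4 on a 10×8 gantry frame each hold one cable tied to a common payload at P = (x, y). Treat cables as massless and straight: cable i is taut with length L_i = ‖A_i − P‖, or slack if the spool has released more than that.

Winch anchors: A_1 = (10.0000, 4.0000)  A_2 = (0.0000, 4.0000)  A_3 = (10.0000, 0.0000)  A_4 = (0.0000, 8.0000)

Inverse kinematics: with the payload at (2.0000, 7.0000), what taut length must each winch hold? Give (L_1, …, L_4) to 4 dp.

cable 1: Δx=8.0000, Δy=-3.0000; L_1 = √(Δx²+Δy²) = 8.5440
cable 2: Δx=-2.0000, Δy=-3.0000; L_2 = √(Δx²+Δy²) = 3.6056
cable 3: Δx=8.0000, Δy=-7.0000; L_3 = √(Δx²+Δy²) = 10.6301
cable 4: Δx=-2.0000, Δy=1.0000; L_4 = √(Δx²+Δy²) = 2.2361

(8.5440, 3.6056, 10.6301, 2.2361)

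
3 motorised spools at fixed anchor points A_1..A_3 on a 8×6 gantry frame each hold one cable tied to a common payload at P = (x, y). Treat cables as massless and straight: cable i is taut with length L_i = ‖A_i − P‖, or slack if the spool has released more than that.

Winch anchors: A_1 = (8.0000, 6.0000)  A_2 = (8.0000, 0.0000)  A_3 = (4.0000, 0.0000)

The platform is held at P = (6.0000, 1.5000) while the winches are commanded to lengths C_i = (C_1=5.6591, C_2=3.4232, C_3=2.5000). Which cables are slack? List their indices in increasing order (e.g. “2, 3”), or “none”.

1, 2

cable 1: √((2.0000)²+(4.5000)²)=4.9244, C_1=5.6591: slack
cable 2: √((2.0000)²+(-1.5000)²)=2.5000, C_2=3.4232: slack
cable 3: √((-2.0000)²+(-1.5000)²)=2.5000, C_3=2.5000: taut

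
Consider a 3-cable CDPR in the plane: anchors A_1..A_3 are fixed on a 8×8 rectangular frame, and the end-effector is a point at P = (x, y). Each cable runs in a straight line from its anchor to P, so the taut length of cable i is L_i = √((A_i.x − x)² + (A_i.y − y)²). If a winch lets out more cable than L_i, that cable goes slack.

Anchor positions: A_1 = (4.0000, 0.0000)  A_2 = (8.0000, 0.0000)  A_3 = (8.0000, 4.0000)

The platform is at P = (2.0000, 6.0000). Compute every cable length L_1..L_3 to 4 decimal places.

(6.3246, 8.4853, 6.3246)

L_1: Δ = A_1−P = (2.0000, -6.0000) → ‖Δ‖ = √40.0000 = 6.3246
L_2: Δ = A_2−P = (6.0000, -6.0000) → ‖Δ‖ = √72.0000 = 8.4853
L_3: Δ = A_3−P = (6.0000, -2.0000) → ‖Δ‖ = √40.0000 = 6.3246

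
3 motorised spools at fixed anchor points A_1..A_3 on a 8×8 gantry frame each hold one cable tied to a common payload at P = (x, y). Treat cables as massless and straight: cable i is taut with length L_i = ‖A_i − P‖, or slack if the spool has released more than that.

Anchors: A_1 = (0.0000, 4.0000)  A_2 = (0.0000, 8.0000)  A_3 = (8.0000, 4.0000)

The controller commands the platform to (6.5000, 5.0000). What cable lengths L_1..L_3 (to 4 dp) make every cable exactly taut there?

(6.5765, 7.1589, 1.8028)

L_1: Δ = A_1−P = (-6.5000, -1.0000) → ‖Δ‖ = √43.2500 = 6.5765
L_2: Δ = A_2−P = (-6.5000, 3.0000) → ‖Δ‖ = √51.2500 = 7.1589
L_3: Δ = A_3−P = (1.5000, -1.0000) → ‖Δ‖ = √3.2500 = 1.8028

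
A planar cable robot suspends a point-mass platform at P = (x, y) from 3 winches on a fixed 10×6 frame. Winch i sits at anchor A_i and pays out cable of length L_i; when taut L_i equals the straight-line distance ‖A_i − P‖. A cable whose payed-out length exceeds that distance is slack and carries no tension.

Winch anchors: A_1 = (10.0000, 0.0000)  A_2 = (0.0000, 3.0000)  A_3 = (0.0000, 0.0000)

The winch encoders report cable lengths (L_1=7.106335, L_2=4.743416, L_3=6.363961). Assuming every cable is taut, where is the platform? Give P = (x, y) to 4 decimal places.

circle eqns → linear via eq_j − eq_1; set c_j = A_j·A_j − L_j²
c_1 = 100.0000+0.0000−50.5000 = 49.5000
20.0000·x − 6.0000·y = c_1−c_2 = 63.0000
20.0000·x + 0.0000·y = c_1−c_3 = 90.0000
solve first two rows → x=4.5000, y=4.5000

(4.5000, 4.5000)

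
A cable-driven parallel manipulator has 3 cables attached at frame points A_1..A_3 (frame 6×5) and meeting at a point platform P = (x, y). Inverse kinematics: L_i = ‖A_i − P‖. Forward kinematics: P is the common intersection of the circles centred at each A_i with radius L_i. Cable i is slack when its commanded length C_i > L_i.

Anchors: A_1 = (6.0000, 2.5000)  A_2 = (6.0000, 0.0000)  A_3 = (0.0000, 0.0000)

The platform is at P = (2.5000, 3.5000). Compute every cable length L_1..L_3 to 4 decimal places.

(3.6401, 4.9497, 4.3012)

L_1 = √((6.0000−2.5000)² + (2.5000−3.5000)²) = 3.6401
L_2 = √((6.0000−2.5000)² + (0.0000−3.5000)²) = 4.9497
L_3 = √((0.0000−2.5000)² + (0.0000−3.5000)²) = 4.3012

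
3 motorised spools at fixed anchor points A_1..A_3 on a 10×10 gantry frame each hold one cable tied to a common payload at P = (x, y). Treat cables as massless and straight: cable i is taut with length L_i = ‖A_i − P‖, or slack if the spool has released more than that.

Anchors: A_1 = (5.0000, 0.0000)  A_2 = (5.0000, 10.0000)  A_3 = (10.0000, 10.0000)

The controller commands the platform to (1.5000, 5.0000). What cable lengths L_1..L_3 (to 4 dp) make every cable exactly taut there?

(6.1033, 6.1033, 9.8615)

L_1: Δ = A_1−P = (3.5000, -5.0000) → ‖Δ‖ = √37.2500 = 6.1033
L_2: Δ = A_2−P = (3.5000, 5.0000) → ‖Δ‖ = √37.2500 = 6.1033
L_3: Δ = A_3−P = (8.5000, 5.0000) → ‖Δ‖ = √97.2500 = 9.8615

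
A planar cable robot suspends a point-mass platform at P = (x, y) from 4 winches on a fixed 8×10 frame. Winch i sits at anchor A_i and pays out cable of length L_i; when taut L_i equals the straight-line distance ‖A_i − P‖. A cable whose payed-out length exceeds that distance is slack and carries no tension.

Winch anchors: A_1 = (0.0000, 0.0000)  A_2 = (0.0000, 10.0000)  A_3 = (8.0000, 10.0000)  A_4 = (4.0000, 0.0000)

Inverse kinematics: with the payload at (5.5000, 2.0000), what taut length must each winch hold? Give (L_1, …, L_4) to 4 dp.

(5.8523, 9.7082, 8.3815, 2.5000)

L_1: Δ = A_1−P = (-5.5000, -2.0000) → ‖Δ‖ = √34.2500 = 5.8523
L_2: Δ = A_2−P = (-5.5000, 8.0000) → ‖Δ‖ = √94.2500 = 9.7082
L_3: Δ = A_3−P = (2.5000, 8.0000) → ‖Δ‖ = √70.2500 = 8.3815
L_4: Δ = A_4−P = (-1.5000, -2.0000) → ‖Δ‖ = √6.2500 = 2.5000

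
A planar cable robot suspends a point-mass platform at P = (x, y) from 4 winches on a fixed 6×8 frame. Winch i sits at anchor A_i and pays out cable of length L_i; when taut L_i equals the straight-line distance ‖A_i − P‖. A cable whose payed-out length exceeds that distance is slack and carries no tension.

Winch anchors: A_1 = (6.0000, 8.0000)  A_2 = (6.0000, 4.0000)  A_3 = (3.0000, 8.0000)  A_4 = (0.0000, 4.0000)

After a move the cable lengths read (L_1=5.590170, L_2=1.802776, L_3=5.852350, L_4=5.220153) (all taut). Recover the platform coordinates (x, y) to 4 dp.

(5.0000, 2.5000)

circle eqns → linear via eq_j − eq_1; set q_j = A_j·A_j − L_j²
q_1 = 36.0000+64.0000−31.2500 = 68.7500
0.0000·x + 8.0000·y = q_1−q_2 = 20.0000
6.0000·x + 0.0000·y = q_1−q_3 = 30.0000
12.0000·x + 8.0000·y = q_1−q_4 = 80.0000
solve first two rows → x=5.0000, y=2.5000
check cable 4: ‖A_4−P‖² = 27.2500 ≈ L_4² = 27.2500 ✓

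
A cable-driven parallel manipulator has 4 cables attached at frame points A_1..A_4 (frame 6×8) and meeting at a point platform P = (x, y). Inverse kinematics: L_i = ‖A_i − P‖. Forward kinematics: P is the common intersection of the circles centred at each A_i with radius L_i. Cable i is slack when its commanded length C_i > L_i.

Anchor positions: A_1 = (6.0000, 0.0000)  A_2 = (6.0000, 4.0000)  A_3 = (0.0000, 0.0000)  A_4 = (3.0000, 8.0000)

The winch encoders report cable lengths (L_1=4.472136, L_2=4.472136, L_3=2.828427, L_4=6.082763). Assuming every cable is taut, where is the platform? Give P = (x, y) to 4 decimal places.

each cable: (A_i−P)·(A_i−P) = L_i²; let k_i = ‖A_i‖²−L_i²
k_1 = 36.0000+0.0000−20.0000 = 16.0000
row 1: 0.0000x − 8.0000y = -16.0000  (k_2=32.0000)
row 2: 12.0000x + 0.0000y = 24.0000  (k_3=-8.0000)
row 3: 6.0000x − 16.0000y = -20.0000  (k_4=36.0000)
Cramer on rows 1–2 → x = 2.0000, y = 2.0000
check cable 4: ‖A_4−P‖² = 37.0000 ≈ L_4² = 37.0000 ✓

(2.0000, 2.0000)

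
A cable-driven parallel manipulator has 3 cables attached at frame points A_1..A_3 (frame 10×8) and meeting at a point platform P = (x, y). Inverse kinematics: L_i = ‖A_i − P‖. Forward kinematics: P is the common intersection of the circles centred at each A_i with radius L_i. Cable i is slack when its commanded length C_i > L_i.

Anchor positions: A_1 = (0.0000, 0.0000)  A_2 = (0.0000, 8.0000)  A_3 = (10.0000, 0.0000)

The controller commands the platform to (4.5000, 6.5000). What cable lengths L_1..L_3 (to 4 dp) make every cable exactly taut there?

L_1 = √((0.0000−4.5000)² + (0.0000−6.5000)²) = 7.9057
L_2 = √((0.0000−4.5000)² + (8.0000−6.5000)²) = 4.7434
L_3 = √((10.0000−4.5000)² + (0.0000−6.5000)²) = 8.5147

(7.9057, 4.7434, 8.5147)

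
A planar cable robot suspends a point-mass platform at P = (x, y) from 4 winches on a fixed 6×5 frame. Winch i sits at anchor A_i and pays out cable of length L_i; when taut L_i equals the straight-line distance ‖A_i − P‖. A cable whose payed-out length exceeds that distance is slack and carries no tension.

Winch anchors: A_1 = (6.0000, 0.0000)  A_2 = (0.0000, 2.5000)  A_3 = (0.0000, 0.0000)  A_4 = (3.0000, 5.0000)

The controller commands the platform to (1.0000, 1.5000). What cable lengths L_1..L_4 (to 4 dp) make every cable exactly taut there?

(5.2202, 1.4142, 1.8028, 4.0311)

L_1 = √((6.0000−1.0000)² + (0.0000−1.5000)²) = 5.2202
L_2 = √((0.0000−1.0000)² + (2.5000−1.5000)²) = 1.4142
L_3 = √((0.0000−1.0000)² + (0.0000−1.5000)²) = 1.8028
L_4 = √((3.0000−1.0000)² + (5.0000−1.5000)²) = 4.0311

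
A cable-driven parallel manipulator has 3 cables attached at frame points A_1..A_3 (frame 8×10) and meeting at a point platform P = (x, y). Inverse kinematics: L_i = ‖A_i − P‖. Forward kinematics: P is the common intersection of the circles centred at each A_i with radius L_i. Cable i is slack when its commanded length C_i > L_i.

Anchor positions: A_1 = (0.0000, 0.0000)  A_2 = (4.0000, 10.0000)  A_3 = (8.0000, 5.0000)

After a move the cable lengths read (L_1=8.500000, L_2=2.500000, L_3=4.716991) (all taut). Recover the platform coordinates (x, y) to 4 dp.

circle eqns → linear via eq_j − eq_1; set k_j = A_j·A_j − L_j²
k_1 = 0.0000+0.0000−72.2500 = -72.2500
-8.0000·x − 20.0000·y = k_1−k_2 = -182.0000
-16.0000·x − 10.0000·y = k_1−k_3 = -139.0000
solve first two rows → x=4.0000, y=7.5000

(4.0000, 7.5000)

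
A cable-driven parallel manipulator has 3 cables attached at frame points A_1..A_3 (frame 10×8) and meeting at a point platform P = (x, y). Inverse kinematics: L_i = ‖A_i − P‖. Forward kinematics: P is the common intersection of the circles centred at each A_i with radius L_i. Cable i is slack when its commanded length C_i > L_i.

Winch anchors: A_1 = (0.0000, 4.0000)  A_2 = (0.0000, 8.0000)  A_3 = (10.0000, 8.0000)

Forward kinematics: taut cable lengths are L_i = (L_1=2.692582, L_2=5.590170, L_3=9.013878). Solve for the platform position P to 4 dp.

(2.5000, 3.0000)

each cable: (A_i−P)·(A_i−P) = L_i²; let k_i = ‖A_i‖²−L_i²
k_1 = 0.0000+16.0000−7.2500 = 8.7500
row 1: 0.0000x − 8.0000y = -24.0000  (k_2=32.7500)
row 2: -20.0000x − 8.0000y = -74.0000  (k_3=82.7500)
Cramer on rows 1–2 → x = 2.5000, y = 3.0000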